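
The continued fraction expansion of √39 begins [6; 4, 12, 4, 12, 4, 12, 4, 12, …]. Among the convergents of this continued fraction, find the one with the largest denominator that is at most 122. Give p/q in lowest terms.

a_0 = 6: 6/1  (≤ bound)
a_1 = 4: 25/4  (≤ bound)
a_2 = 12: 306/49  (≤ bound)
a_3 = 4: 1249/200  (> 122, stop)

306/49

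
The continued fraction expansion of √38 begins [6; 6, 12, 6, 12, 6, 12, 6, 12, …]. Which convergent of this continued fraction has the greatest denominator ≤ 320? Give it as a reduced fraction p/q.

a_0 = 6: 6/1  (≤ bound)
a_1 = 6: 37/6  (≤ bound)
a_2 = 12: 450/73  (≤ bound)
a_3 = 6: 2737/444  (> 320, stop)

450/73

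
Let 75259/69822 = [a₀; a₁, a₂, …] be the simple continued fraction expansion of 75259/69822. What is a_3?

5

⌊75259/69822⌋ = 1, remainder 5437
⌊69822/5437⌋ = 12, remainder 4578
⌊5437/4578⌋ = 1, remainder 859
⌊4578/859⌋ = 5, remainder 283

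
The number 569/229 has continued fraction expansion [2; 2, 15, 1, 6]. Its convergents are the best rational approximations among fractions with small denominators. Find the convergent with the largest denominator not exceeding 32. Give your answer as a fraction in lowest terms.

List convergents until the denominator exceeds the bound:
a_0 = 2: 2/1  (≤ bound)
a_1 = 2: 5/2  (≤ bound)
a_2 = 15: 77/31  (≤ bound)
a_3 = 1: 82/33  (> 32, stop)

77/31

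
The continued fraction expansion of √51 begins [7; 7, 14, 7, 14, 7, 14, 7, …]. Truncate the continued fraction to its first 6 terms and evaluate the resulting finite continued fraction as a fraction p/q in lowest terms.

Work from the innermost term outward:
Start with 7.
14 + 1/(7/1) = 14 + 1/7 = 99/7
7 + 1/(99/7) = 7 + 7/99 = 700/99
14 + 1/(700/99) = 14 + 99/700 = 9899/700
7 + 1/(9899/700) = 7 + 700/9899 = 69993/9899
7 + 1/(69993/9899) = 7 + 9899/69993 = 499850/69993

499850/69993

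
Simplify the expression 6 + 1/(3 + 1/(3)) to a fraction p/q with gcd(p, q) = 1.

a_0 = 6: 6/1
a_1 = 3: 19/3
a_2 = 3: 63/10

63/10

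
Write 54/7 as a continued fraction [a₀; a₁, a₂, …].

[7; 1, 2, 2]

54 ÷ 7 → quotient 7, remainder 5
7 ÷ 5 → quotient 1, remainder 2
5 ÷ 2 → quotient 2, remainder 1
2 ÷ 1 → quotient 2, remainder 0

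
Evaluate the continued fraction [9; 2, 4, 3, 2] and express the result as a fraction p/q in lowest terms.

a_0 = 9: 9/1
a_1 = 2: 19/2
a_2 = 4: 85/9
a_3 = 3: 274/29
a_4 = 2: 633/67

633/67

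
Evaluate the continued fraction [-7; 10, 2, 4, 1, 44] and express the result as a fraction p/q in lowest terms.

-35585/5154

a_0 = -7: -7/1
a_1 = 10: -69/10
a_2 = 2: -145/21
a_3 = 4: -649/94
a_4 = 1: -794/115
a_5 = 44: -35585/5154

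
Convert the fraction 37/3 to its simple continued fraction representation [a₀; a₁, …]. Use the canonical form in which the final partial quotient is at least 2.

[12; 3]

⌊37/3⌋ = 12, remainder 1
⌊3/1⌋ = 3, remainder 0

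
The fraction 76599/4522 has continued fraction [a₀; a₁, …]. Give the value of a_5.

1

Run the Euclidean algorithm, recording each quotient:
⌊76599/4522⌋ = 16, remainder 4247
⌊4522/4247⌋ = 1, remainder 275
⌊4247/275⌋ = 15, remainder 122
⌊275/122⌋ = 2, remainder 31
⌊122/31⌋ = 3, remainder 29
⌊31/29⌋ = 1, remainder 2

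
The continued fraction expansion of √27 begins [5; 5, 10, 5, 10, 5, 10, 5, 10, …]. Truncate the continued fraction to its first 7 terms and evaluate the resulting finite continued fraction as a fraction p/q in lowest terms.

716035/137801

Start with 10.
5 + 1/(10/1) = 5 + 1/10 = 51/10
10 + 1/(51/10) = 10 + 10/51 = 520/51
5 + 1/(520/51) = 5 + 51/520 = 2651/520
10 + 1/(2651/520) = 10 + 520/2651 = 27030/2651
5 + 1/(27030/2651) = 5 + 2651/27030 = 137801/27030
5 + 1/(137801/27030) = 5 + 27030/137801 = 716035/137801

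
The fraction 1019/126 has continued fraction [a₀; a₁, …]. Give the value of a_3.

5

Run the Euclidean algorithm, recording each quotient:
1019 = 8·126 + 11, so a_0 = 8
126 = 11·11 + 5, so a_1 = 11
11 = 2·5 + 1, so a_2 = 2
5 = 5·1 + 0, so a_3 = 5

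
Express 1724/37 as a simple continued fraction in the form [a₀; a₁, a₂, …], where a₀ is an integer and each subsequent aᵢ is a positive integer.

[46; 1, 1, 2, 7]

1724 ÷ 37 → quotient 46, remainder 22
37 ÷ 22 → quotient 1, remainder 15
22 ÷ 15 → quotient 1, remainder 7
15 ÷ 7 → quotient 2, remainder 1
7 ÷ 1 → quotient 7, remainder 0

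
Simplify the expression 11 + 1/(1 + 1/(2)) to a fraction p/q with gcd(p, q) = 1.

a_0 = 11: 11/1
a_1 = 1: 12/1
a_2 = 2: 35/3

35/3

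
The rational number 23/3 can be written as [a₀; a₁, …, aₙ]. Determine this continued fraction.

[7; 1, 2]

23 = 7·3 + 2, so a_0 = 7
3 = 1·2 + 1, so a_1 = 1
2 = 2·1 + 0, so a_2 = 2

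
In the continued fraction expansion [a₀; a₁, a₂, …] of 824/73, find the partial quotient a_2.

2

⌊824/73⌋ = 11, remainder 21
⌊73/21⌋ = 3, remainder 10
⌊21/10⌋ = 2, remainder 1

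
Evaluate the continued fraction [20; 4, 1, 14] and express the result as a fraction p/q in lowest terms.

1495/74

Work from the innermost term outward:
Start with 14.
1 + 1/(14/1) = 1 + 1/14 = 15/14
4 + 1/(15/14) = 4 + 14/15 = 74/15
20 + 1/(74/15) = 20 + 15/74 = 1495/74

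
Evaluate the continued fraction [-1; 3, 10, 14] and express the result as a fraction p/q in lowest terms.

-296/437

a_0 = -1: -1/1
a_1 = 3: -2/3
a_2 = 10: -21/31
a_3 = 14: -296/437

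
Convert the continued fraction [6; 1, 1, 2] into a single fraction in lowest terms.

Work from the innermost term outward:
Start with 2.
1 + 1/(2/1) = 1 + 1/2 = 3/2
1 + 1/(3/2) = 1 + 2/3 = 5/3
6 + 1/(5/3) = 6 + 3/5 = 33/5

33/5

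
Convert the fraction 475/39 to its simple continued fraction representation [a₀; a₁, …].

Repeatedly divide and take the remainder:
475 = 12·39 + 7, so a_0 = 12
39 = 5·7 + 4, so a_1 = 5
7 = 1·4 + 3, so a_2 = 1
4 = 1·3 + 1, so a_3 = 1
3 = 3·1 + 0, so a_4 = 3

[12; 5, 1, 1, 3]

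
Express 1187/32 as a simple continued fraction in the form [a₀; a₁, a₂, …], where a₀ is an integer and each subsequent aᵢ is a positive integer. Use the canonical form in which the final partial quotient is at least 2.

[37; 10, 1, 2]

Run the Euclidean algorithm, recording each quotient:
⌊1187/32⌋ = 37, remainder 3
⌊32/3⌋ = 10, remainder 2
⌊3/2⌋ = 1, remainder 1
⌊2/1⌋ = 2, remainder 0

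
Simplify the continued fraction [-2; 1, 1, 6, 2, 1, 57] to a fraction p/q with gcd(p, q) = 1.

Work from the innermost term outward:
Start with 57.
1 + 1/(57/1) = 1 + 1/57 = 58/57
2 + 1/(58/57) = 2 + 57/58 = 173/58
6 + 1/(173/58) = 6 + 58/173 = 1096/173
1 + 1/(1096/173) = 1 + 173/1096 = 1269/1096
1 + 1/(1269/1096) = 1 + 1096/1269 = 2365/1269
-2 + 1/(2365/1269) = -2 + 1269/2365 = -3461/2365

-3461/2365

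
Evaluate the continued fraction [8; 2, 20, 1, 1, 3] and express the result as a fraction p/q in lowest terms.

2504/295

a_0 = 8: 8/1
a_1 = 2: 17/2
a_2 = 20: 348/41
a_3 = 1: 365/43
a_4 = 1: 713/84
a_5 = 3: 2504/295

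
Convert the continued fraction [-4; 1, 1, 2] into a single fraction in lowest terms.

Compute successive convergents:
a_0 = -4: -4/1
a_1 = 1: -3/1
a_2 = 1: -7/2
a_3 = 2: -17/5

-17/5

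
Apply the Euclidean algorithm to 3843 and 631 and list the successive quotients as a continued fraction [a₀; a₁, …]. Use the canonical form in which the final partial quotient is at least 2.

[6; 11, 14, 4]

3843 = 6·631 + 57, so a_0 = 6
631 = 11·57 + 4, so a_1 = 11
57 = 14·4 + 1, so a_2 = 14
4 = 4·1 + 0, so a_3 = 4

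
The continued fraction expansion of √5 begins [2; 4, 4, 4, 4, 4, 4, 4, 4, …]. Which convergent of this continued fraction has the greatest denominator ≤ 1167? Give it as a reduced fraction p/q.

682/305

a_0 = 2: 2/1  (≤ bound)
a_1 = 4: 9/4  (≤ bound)
a_2 = 4: 38/17  (≤ bound)
a_3 = 4: 161/72  (≤ bound)
a_4 = 4: 682/305  (≤ bound)
a_5 = 4: 2889/1292  (> 1167, stop)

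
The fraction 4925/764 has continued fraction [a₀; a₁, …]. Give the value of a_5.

4925 = 6·764 + 341, so a_0 = 6
764 = 2·341 + 82, so a_1 = 2
341 = 4·82 + 13, so a_2 = 4
82 = 6·13 + 4, so a_3 = 6
13 = 3·4 + 1, so a_4 = 3
4 = 4·1 + 0, so a_5 = 4

4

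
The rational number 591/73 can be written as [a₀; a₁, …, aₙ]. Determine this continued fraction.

[8; 10, 2, 3]

591 = 8·73 + 7, so a_0 = 8
73 = 10·7 + 3, so a_1 = 10
7 = 2·3 + 1, so a_2 = 2
3 = 3·1 + 0, so a_3 = 3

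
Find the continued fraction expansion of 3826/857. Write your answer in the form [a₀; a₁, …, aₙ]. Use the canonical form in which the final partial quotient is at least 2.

[4; 2, 6, 1, 1, 9, 1, 2]

3826 = 4·857 + 398, so a_0 = 4
857 = 2·398 + 61, so a_1 = 2
398 = 6·61 + 32, so a_2 = 6
61 = 1·32 + 29, so a_3 = 1
32 = 1·29 + 3, so a_4 = 1
29 = 9·3 + 2, so a_5 = 9
3 = 1·2 + 1, so a_6 = 1
2 = 2·1 + 0, so a_7 = 2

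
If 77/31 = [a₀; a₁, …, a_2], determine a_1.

⌊77/31⌋ = 2, remainder 15
⌊31/15⌋ = 2, remainder 1

2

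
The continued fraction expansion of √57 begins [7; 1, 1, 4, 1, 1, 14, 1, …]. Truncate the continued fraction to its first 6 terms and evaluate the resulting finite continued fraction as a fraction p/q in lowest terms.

Starting at the tail and folding back:
Start with 1.
1 + 1/(1/1) = 1 + 1/1 = 2/1
4 + 1/(2/1) = 4 + 1/2 = 9/2
1 + 1/(9/2) = 1 + 2/9 = 11/9
1 + 1/(11/9) = 1 + 9/11 = 20/11
7 + 1/(20/11) = 7 + 11/20 = 151/20

151/20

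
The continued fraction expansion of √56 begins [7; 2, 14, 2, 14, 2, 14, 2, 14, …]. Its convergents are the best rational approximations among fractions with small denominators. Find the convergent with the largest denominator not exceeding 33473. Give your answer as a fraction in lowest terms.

a_0 = 7: 7/1  (≤ bound)
a_1 = 2: 15/2  (≤ bound)
a_2 = 14: 217/29  (≤ bound)
a_3 = 2: 449/60  (≤ bound)
a_4 = 14: 6503/869  (≤ bound)
a_5 = 2: 13455/1798  (≤ bound)
a_6 = 14: 194873/26041  (≤ bound)
a_7 = 2: 403201/53880  (> 33473, stop)

194873/26041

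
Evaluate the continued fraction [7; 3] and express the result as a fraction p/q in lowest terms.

Start with 3.
7 + 1/(3/1) = 7 + 1/3 = 22/3

22/3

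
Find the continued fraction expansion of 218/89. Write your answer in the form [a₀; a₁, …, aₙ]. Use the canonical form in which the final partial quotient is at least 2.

[2; 2, 4, 2, 4]

218 = 2·89 + 40, so a_0 = 2
89 = 2·40 + 9, so a_1 = 2
40 = 4·9 + 4, so a_2 = 4
9 = 2·4 + 1, so a_3 = 2
4 = 4·1 + 0, so a_4 = 4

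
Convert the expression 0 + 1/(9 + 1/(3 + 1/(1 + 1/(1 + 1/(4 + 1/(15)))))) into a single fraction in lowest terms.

487/4520

Start with 15.
4 + 1/(15/1) = 4 + 1/15 = 61/15
1 + 1/(61/15) = 1 + 15/61 = 76/61
1 + 1/(76/61) = 1 + 61/76 = 137/76
3 + 1/(137/76) = 3 + 76/137 = 487/137
9 + 1/(487/137) = 9 + 137/487 = 4520/487
0 + 1/(4520/487) = 0 + 487/4520 = 487/4520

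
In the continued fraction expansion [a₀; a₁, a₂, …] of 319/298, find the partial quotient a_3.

4

319 ÷ 298 → quotient 1, remainder 21
298 ÷ 21 → quotient 14, remainder 4
21 ÷ 4 → quotient 5, remainder 1
4 ÷ 1 → quotient 4, remainder 0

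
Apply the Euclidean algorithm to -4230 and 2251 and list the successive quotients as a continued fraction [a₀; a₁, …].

-4230 ÷ 2251 → quotient -2, remainder 272
2251 ÷ 272 → quotient 8, remainder 75
272 ÷ 75 → quotient 3, remainder 47
75 ÷ 47 → quotient 1, remainder 28
47 ÷ 28 → quotient 1, remainder 19
28 ÷ 19 → quotient 1, remainder 9
19 ÷ 9 → quotient 2, remainder 1
9 ÷ 1 → quotient 9, remainder 0

[-2; 8, 3, 1, 1, 1, 2, 9]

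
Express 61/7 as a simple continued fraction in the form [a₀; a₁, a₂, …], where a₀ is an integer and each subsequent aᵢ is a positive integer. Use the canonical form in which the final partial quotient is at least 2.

Repeatedly divide and take the remainder:
⌊61/7⌋ = 8, remainder 5
⌊7/5⌋ = 1, remainder 2
⌊5/2⌋ = 2, remainder 1
⌊2/1⌋ = 2, remainder 0

[8; 1, 2, 2]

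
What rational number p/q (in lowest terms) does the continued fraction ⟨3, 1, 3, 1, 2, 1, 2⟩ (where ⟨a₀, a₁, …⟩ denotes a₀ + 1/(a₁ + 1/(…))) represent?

197/52

Start with 2.
1 + 1/(2/1) = 1 + 1/2 = 3/2
2 + 1/(3/2) = 2 + 2/3 = 8/3
1 + 1/(8/3) = 1 + 3/8 = 11/8
3 + 1/(11/8) = 3 + 8/11 = 41/11
1 + 1/(41/11) = 1 + 11/41 = 52/41
3 + 1/(52/41) = 3 + 41/52 = 197/52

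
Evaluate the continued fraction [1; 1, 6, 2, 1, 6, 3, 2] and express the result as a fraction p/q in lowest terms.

2000/1073

a_0 = 1: 1/1
a_1 = 1: 2/1
a_2 = 6: 13/7
a_3 = 2: 28/15
a_4 = 1: 41/22
a_5 = 6: 274/147
a_6 = 3: 863/463
a_7 = 2: 2000/1073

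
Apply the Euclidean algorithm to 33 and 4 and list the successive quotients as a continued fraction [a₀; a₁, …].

[8; 4]

33 = 8·4 + 1, so a_0 = 8
4 = 4·1 + 0, so a_1 = 4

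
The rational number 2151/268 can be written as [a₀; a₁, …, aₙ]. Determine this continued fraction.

2151 ÷ 268 → quotient 8, remainder 7
268 ÷ 7 → quotient 38, remainder 2
7 ÷ 2 → quotient 3, remainder 1
2 ÷ 1 → quotient 2, remainder 0

[8; 38, 3, 2]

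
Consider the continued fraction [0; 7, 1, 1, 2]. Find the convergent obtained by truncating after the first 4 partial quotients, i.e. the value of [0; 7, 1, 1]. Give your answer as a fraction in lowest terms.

Start with 1.
1 + 1/(1/1) = 1 + 1/1 = 2/1
7 + 1/(2/1) = 7 + 1/2 = 15/2
0 + 1/(15/2) = 0 + 2/15 = 2/15

2/15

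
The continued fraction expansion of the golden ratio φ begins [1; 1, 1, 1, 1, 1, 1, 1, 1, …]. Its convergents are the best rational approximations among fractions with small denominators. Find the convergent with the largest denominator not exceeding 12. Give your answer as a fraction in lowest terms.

13/8

a_0 = 1: 1/1  (≤ bound)
a_1 = 1: 2/1  (≤ bound)
a_2 = 1: 3/2  (≤ bound)
a_3 = 1: 5/3  (≤ bound)
a_4 = 1: 8/5  (≤ bound)
a_5 = 1: 13/8  (≤ bound)
a_6 = 1: 21/13  (> 12, stop)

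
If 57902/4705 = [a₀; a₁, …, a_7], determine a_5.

Repeatedly divide and take the remainder:
57902 ÷ 4705 → quotient 12, remainder 1442
4705 ÷ 1442 → quotient 3, remainder 379
1442 ÷ 379 → quotient 3, remainder 305
379 ÷ 305 → quotient 1, remainder 74
305 ÷ 74 → quotient 4, remainder 9
74 ÷ 9 → quotient 8, remainder 2

8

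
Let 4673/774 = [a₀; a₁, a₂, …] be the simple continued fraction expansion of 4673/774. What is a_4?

4

Run the Euclidean algorithm, recording each quotient:
4673 = 6·774 + 29, so a_0 = 6
774 = 26·29 + 20, so a_1 = 26
29 = 1·20 + 9, so a_2 = 1
20 = 2·9 + 2, so a_3 = 2
9 = 4·2 + 1, so a_4 = 4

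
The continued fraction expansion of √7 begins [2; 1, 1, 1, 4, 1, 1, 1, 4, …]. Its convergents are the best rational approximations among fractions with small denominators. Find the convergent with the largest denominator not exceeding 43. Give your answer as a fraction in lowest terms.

82/31

List convergents until the denominator exceeds the bound:
a_0 = 2: 2/1  (≤ bound)
a_1 = 1: 3/1  (≤ bound)
a_2 = 1: 5/2  (≤ bound)
a_3 = 1: 8/3  (≤ bound)
a_4 = 4: 37/14  (≤ bound)
a_5 = 1: 45/17  (≤ bound)
a_6 = 1: 82/31  (≤ bound)
a_7 = 1: 127/48  (> 43, stop)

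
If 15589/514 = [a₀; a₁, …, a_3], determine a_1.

⌊15589/514⌋ = 30, remainder 169
⌊514/169⌋ = 3, remainder 7

3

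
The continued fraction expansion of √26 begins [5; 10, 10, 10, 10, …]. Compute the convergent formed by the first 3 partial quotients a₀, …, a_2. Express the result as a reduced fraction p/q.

515/101

a_0 = 5: 5/1
a_1 = 10: 51/10
a_2 = 10: 515/101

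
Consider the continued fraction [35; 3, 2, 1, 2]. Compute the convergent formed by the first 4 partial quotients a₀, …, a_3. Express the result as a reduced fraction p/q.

353/10

Use the convergent recurrence hₖ = aₖ·hₖ₋₁ + hₖ₋₂ (and likewise for the denominators kₖ):
a_0 = 35: 35/1
a_1 = 3: 106/3
a_2 = 2: 247/7
a_3 = 1: 353/10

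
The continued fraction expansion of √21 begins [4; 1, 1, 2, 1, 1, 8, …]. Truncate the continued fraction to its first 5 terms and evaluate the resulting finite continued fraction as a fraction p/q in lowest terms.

Start with 1.
2 + 1/(1/1) = 2 + 1/1 = 3/1
1 + 1/(3/1) = 1 + 1/3 = 4/3
1 + 1/(4/3) = 1 + 3/4 = 7/4
4 + 1/(7/4) = 4 + 4/7 = 32/7

32/7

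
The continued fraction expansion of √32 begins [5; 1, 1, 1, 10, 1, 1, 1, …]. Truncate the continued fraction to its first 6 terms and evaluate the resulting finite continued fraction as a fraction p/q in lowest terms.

198/35

Start with 1.
10 + 1/(1/1) = 10 + 1/1 = 11/1
1 + 1/(11/1) = 1 + 1/11 = 12/11
1 + 1/(12/11) = 1 + 11/12 = 23/12
1 + 1/(23/12) = 1 + 12/23 = 35/23
5 + 1/(35/23) = 5 + 23/35 = 198/35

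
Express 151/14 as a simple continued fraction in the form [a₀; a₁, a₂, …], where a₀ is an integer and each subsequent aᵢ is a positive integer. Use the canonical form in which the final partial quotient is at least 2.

151 ÷ 14 → quotient 10, remainder 11
14 ÷ 11 → quotient 1, remainder 3
11 ÷ 3 → quotient 3, remainder 2
3 ÷ 2 → quotient 1, remainder 1
2 ÷ 1 → quotient 2, remainder 0

[10; 1, 3, 1, 2]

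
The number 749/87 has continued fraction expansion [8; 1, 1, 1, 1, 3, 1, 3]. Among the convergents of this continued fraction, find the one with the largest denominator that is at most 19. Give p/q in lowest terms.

a_0 = 8: 8/1  (≤ bound)
a_1 = 1: 9/1  (≤ bound)
a_2 = 1: 17/2  (≤ bound)
a_3 = 1: 26/3  (≤ bound)
a_4 = 1: 43/5  (≤ bound)
a_5 = 3: 155/18  (≤ bound)
a_6 = 1: 198/23  (> 19, stop)

155/18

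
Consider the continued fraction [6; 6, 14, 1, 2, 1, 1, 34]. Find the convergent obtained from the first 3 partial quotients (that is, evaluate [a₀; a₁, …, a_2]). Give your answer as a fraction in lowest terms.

524/85

a_0 = 6: 6/1
a_1 = 6: 37/6
a_2 = 14: 524/85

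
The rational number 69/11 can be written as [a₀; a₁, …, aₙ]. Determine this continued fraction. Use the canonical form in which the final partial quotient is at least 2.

[6; 3, 1, 2]

69 ÷ 11 → quotient 6, remainder 3
11 ÷ 3 → quotient 3, remainder 2
3 ÷ 2 → quotient 1, remainder 1
2 ÷ 1 → quotient 2, remainder 0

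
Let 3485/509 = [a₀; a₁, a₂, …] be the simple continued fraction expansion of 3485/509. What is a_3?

1

Repeatedly divide and take the remainder:
3485 = 6·509 + 431, so a_0 = 6
509 = 1·431 + 78, so a_1 = 1
431 = 5·78 + 41, so a_2 = 5
78 = 1·41 + 37, so a_3 = 1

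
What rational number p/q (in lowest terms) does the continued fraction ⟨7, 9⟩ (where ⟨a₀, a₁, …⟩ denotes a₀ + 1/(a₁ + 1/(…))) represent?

Start with 9.
7 + 1/(9/1) = 7 + 1/9 = 64/9

64/9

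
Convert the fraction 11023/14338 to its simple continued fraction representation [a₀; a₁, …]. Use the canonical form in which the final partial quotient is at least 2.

Apply division with remainder until the remainder is 0:
⌊11023/14338⌋ = 0, remainder 11023
⌊14338/11023⌋ = 1, remainder 3315
⌊11023/3315⌋ = 3, remainder 1078
⌊3315/1078⌋ = 3, remainder 81
⌊1078/81⌋ = 13, remainder 25
⌊81/25⌋ = 3, remainder 6
⌊25/6⌋ = 4, remainder 1
⌊6/1⌋ = 6, remainder 0

[0; 1, 3, 3, 13, 3, 4, 6]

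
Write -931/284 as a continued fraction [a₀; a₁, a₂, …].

[-4; 1, 2, 1, 1, 2, 7, 2]

⌊-931/284⌋ = -4, remainder 205
⌊284/205⌋ = 1, remainder 79
⌊205/79⌋ = 2, remainder 47
⌊79/47⌋ = 1, remainder 32
⌊47/32⌋ = 1, remainder 15
⌊32/15⌋ = 2, remainder 2
⌊15/2⌋ = 7, remainder 1
⌊2/1⌋ = 2, remainder 0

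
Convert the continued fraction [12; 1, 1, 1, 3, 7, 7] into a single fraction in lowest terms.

7216/571

Work from the innermost term outward:
Start with 7.
7 + 1/(7/1) = 7 + 1/7 = 50/7
3 + 1/(50/7) = 3 + 7/50 = 157/50
1 + 1/(157/50) = 1 + 50/157 = 207/157
1 + 1/(207/157) = 1 + 157/207 = 364/207
1 + 1/(364/207) = 1 + 207/364 = 571/364
12 + 1/(571/364) = 12 + 364/571 = 7216/571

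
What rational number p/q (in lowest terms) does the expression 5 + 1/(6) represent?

Compute successive convergents:
a_0 = 5: 5/1
a_1 = 6: 31/6

31/6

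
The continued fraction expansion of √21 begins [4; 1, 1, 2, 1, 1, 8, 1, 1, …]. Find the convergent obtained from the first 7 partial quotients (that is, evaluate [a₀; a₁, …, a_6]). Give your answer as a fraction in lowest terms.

a_0 = 4: 4/1
a_1 = 1: 5/1
a_2 = 1: 9/2
a_3 = 2: 23/5
a_4 = 1: 32/7
a_5 = 1: 55/12
a_6 = 8: 472/103

472/103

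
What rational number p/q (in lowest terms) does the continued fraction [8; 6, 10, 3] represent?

1543/189

a_0 = 8: 8/1
a_1 = 6: 49/6
a_2 = 10: 498/61
a_3 = 3: 1543/189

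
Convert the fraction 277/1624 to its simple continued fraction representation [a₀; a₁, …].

Run the Euclidean algorithm, recording each quotient:
⌊277/1624⌋ = 0, remainder 277
⌊1624/277⌋ = 5, remainder 239
⌊277/239⌋ = 1, remainder 38
⌊239/38⌋ = 6, remainder 11
⌊38/11⌋ = 3, remainder 5
⌊11/5⌋ = 2, remainder 1
⌊5/1⌋ = 5, remainder 0

[0; 5, 1, 6, 3, 2, 5]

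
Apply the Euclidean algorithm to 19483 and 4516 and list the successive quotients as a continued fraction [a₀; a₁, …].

19483 = 4·4516 + 1419, so a_0 = 4
4516 = 3·1419 + 259, so a_1 = 3
1419 = 5·259 + 124, so a_2 = 5
259 = 2·124 + 11, so a_3 = 2
124 = 11·11 + 3, so a_4 = 11
11 = 3·3 + 2, so a_5 = 3
3 = 1·2 + 1, so a_6 = 1
2 = 2·1 + 0, so a_7 = 2

[4; 3, 5, 2, 11, 3, 1, 2]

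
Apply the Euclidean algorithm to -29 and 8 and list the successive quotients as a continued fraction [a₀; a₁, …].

[-4; 2, 1, 2]

-29 = -4·8 + 3, so a_0 = -4
8 = 2·3 + 2, so a_1 = 2
3 = 1·2 + 1, so a_2 = 1
2 = 2·1 + 0, so a_3 = 2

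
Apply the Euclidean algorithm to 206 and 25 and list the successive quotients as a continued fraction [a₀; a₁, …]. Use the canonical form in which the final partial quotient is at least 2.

[8; 4, 6]

206 ÷ 25 → quotient 8, remainder 6
25 ÷ 6 → quotient 4, remainder 1
6 ÷ 1 → quotient 6, remainder 0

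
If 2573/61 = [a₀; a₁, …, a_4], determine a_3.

1

Run the Euclidean algorithm, recording each quotient:
⌊2573/61⌋ = 42, remainder 11
⌊61/11⌋ = 5, remainder 6
⌊11/6⌋ = 1, remainder 5
⌊6/5⌋ = 1, remainder 1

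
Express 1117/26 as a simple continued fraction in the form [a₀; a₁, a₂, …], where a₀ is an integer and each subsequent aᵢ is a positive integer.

Repeatedly divide and take the remainder:
⌊1117/26⌋ = 42, remainder 25
⌊26/25⌋ = 1, remainder 1
⌊25/1⌋ = 25, remainder 0

[42; 1, 25]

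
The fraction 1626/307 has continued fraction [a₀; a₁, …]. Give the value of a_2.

2

1626 = 5·307 + 91, so a_0 = 5
307 = 3·91 + 34, so a_1 = 3
91 = 2·34 + 23, so a_2 = 2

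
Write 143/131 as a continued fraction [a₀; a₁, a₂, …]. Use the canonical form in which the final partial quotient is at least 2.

[1; 10, 1, 11]

143 = 1·131 + 12, so a_0 = 1
131 = 10·12 + 11, so a_1 = 10
12 = 1·11 + 1, so a_2 = 1
11 = 11·1 + 0, so a_3 = 11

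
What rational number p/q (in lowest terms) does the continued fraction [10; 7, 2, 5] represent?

831/82

Start with 5.
2 + 1/(5/1) = 2 + 1/5 = 11/5
7 + 1/(11/5) = 7 + 5/11 = 82/11
10 + 1/(82/11) = 10 + 11/82 = 831/82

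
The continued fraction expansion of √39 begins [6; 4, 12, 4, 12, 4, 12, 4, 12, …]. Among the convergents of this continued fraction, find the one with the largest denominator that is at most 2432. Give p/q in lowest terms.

1249/200

a_0 = 6: 6/1  (≤ bound)
a_1 = 4: 25/4  (≤ bound)
a_2 = 12: 306/49  (≤ bound)
a_3 = 4: 1249/200  (≤ bound)
a_4 = 12: 15294/2449  (> 2432, stop)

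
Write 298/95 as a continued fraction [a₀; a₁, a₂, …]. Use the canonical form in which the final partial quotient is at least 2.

⌊298/95⌋ = 3, remainder 13
⌊95/13⌋ = 7, remainder 4
⌊13/4⌋ = 3, remainder 1
⌊4/1⌋ = 4, remainder 0

[3; 7, 3, 4]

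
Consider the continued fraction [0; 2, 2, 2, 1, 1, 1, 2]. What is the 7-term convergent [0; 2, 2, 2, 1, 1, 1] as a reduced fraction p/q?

Start with 1.
1 + 1/(1/1) = 1 + 1/1 = 2/1
1 + 1/(2/1) = 1 + 1/2 = 3/2
2 + 1/(3/2) = 2 + 2/3 = 8/3
2 + 1/(8/3) = 2 + 3/8 = 19/8
2 + 1/(19/8) = 2 + 8/19 = 46/19
0 + 1/(46/19) = 0 + 19/46 = 19/46

19/46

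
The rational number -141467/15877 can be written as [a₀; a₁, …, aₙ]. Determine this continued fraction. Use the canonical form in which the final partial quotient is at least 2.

Run the Euclidean algorithm, recording each quotient:
⌊-141467/15877⌋ = -9, remainder 1426
⌊15877/1426⌋ = 11, remainder 191
⌊1426/191⌋ = 7, remainder 89
⌊191/89⌋ = 2, remainder 13
⌊89/13⌋ = 6, remainder 11
⌊13/11⌋ = 1, remainder 2
⌊11/2⌋ = 5, remainder 1
⌊2/1⌋ = 2, remainder 0

[-9; 11, 7, 2, 6, 1, 5, 2]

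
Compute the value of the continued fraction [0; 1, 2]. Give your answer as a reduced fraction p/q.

2/3

a_0 = 0: 0/1
a_1 = 1: 1/1
a_2 = 2: 2/3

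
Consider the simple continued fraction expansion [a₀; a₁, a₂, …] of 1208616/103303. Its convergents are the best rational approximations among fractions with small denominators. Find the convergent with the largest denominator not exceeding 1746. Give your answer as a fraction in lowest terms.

4130/353

List convergents until the denominator exceeds the bound:
a_0 = 11: 11/1  (≤ bound)
a_1 = 1: 12/1  (≤ bound)
a_2 = 2: 35/3  (≤ bound)
a_3 = 3: 117/10  (≤ bound)
a_4 = 35: 4130/353  (≤ bound)
a_5 = 5: 20767/1775  (> 1746, stop)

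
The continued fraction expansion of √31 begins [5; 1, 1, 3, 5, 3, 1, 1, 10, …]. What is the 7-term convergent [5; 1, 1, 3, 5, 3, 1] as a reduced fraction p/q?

863/155

Work from the innermost term outward:
Start with 1.
3 + 1/(1/1) = 3 + 1/1 = 4/1
5 + 1/(4/1) = 5 + 1/4 = 21/4
3 + 1/(21/4) = 3 + 4/21 = 67/21
1 + 1/(67/21) = 1 + 21/67 = 88/67
1 + 1/(88/67) = 1 + 67/88 = 155/88
5 + 1/(155/88) = 5 + 88/155 = 863/155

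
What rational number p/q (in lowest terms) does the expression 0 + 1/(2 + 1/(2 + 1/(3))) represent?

Build up convergents one term at a time:
a_0 = 0: 0/1
a_1 = 2: 1/2
a_2 = 2: 2/5
a_3 = 3: 7/17

7/17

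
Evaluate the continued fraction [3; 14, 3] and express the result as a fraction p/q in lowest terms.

Use the convergent recurrence hₖ = aₖ·hₖ₋₁ + hₖ₋₂ (and likewise for the denominators kₖ):
a_0 = 3: 3/1
a_1 = 14: 43/14
a_2 = 3: 132/43

132/43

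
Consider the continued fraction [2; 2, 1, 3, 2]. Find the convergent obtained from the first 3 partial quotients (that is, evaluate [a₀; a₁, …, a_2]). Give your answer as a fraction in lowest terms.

7/3

Work from the innermost term outward:
Start with 1.
2 + 1/(1/1) = 2 + 1/1 = 3/1
2 + 1/(3/1) = 2 + 1/3 = 7/3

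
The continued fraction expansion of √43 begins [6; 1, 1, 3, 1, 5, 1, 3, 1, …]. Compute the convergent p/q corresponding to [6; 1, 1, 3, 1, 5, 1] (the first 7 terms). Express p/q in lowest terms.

400/61

Compute successive convergents:
a_0 = 6: 6/1
a_1 = 1: 7/1
a_2 = 1: 13/2
a_3 = 3: 46/7
a_4 = 1: 59/9
a_5 = 5: 341/52
a_6 = 1: 400/61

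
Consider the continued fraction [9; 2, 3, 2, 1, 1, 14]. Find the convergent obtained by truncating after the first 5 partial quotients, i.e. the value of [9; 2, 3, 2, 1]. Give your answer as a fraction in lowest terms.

Compute successive convergents:
a_0 = 9: 9/1
a_1 = 2: 19/2
a_2 = 3: 66/7
a_3 = 2: 151/16
a_4 = 1: 217/23

217/23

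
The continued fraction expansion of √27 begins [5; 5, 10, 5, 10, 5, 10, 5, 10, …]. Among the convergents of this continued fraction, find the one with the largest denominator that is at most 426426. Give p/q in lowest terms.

a_0 = 5: 5/1  (≤ bound)
a_1 = 5: 26/5  (≤ bound)
a_2 = 10: 265/51  (≤ bound)
a_3 = 5: 1351/260  (≤ bound)
a_4 = 10: 13775/2651  (≤ bound)
a_5 = 5: 70226/13515  (≤ bound)
a_6 = 10: 716035/137801  (≤ bound)
a_7 = 5: 3650401/702520  (> 426426, stop)

716035/137801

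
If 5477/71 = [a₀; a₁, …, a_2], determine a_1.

5477 = 77·71 + 10, so a_0 = 77
71 = 7·10 + 1, so a_1 = 7

7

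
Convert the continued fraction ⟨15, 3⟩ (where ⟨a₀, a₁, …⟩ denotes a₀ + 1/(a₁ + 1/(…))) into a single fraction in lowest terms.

Build up convergents one term at a time:
a_0 = 15: 15/1
a_1 = 3: 46/3

46/3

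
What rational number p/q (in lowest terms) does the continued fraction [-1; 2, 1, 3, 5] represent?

Use the convergent recurrence hₖ = aₖ·hₖ₋₁ + hₖ₋₂ (and likewise for the denominators kₖ):
a_0 = -1: -1/1
a_1 = 2: -1/2
a_2 = 1: -2/3
a_3 = 3: -7/11
a_4 = 5: -37/58

-37/58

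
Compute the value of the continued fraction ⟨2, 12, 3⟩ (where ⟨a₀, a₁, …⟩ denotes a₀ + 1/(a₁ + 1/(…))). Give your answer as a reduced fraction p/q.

Start with 3.
12 + 1/(3/1) = 12 + 1/3 = 37/3
2 + 1/(37/3) = 2 + 3/37 = 77/37

77/37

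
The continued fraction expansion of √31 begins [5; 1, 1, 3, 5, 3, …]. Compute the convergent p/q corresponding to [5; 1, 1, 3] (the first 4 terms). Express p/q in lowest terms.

a_0 = 5: 5/1
a_1 = 1: 6/1
a_2 = 1: 11/2
a_3 = 3: 39/7

39/7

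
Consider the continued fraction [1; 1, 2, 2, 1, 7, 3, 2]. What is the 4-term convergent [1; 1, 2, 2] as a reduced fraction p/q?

Build up convergents one term at a time:
a_0 = 1: 1/1
a_1 = 1: 2/1
a_2 = 2: 5/3
a_3 = 2: 12/7

12/7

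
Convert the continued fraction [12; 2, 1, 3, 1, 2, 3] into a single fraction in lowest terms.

1619/131

Compute successive convergents:
a_0 = 12: 12/1
a_1 = 2: 25/2
a_2 = 1: 37/3
a_3 = 3: 136/11
a_4 = 1: 173/14
a_5 = 2: 482/39
a_6 = 3: 1619/131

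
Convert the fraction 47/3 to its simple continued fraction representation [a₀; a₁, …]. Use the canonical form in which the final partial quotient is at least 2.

[15; 1, 2]

Apply division with remainder until the remainder is 0:
47 = 15·3 + 2, so a_0 = 15
3 = 1·2 + 1, so a_1 = 1
2 = 2·1 + 0, so a_2 = 2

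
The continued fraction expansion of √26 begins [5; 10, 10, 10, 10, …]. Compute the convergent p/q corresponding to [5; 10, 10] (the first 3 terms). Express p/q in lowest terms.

Start with 10.
10 + 1/(10/1) = 10 + 1/10 = 101/10
5 + 1/(101/10) = 5 + 10/101 = 515/101

515/101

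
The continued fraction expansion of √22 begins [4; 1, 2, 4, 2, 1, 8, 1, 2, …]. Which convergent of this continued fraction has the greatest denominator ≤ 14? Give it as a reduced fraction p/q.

61/13

a_0 = 4: 4/1  (≤ bound)
a_1 = 1: 5/1  (≤ bound)
a_2 = 2: 14/3  (≤ bound)
a_3 = 4: 61/13  (≤ bound)
a_4 = 2: 136/29  (> 14, stop)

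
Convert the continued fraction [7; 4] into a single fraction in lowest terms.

a_0 = 7: 7/1
a_1 = 4: 29/4

29/4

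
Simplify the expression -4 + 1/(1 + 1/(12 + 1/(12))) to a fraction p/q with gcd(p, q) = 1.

Start with 12.
12 + 1/(12/1) = 12 + 1/12 = 145/12
1 + 1/(145/12) = 1 + 12/145 = 157/145
-4 + 1/(157/145) = -4 + 145/157 = -483/157

-483/157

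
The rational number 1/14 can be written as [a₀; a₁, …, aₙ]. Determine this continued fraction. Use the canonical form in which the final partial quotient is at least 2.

[0; 14]

1 = 0·14 + 1, so a_0 = 0
14 = 14·1 + 0, so a_1 = 14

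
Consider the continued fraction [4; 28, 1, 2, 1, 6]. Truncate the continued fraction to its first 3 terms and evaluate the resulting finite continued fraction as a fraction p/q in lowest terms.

117/29

Start with 1.
28 + 1/(1/1) = 28 + 1/1 = 29/1
4 + 1/(29/1) = 4 + 1/29 = 117/29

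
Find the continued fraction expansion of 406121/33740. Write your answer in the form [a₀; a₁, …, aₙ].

406121 = 12·33740 + 1241, so a_0 = 12
33740 = 27·1241 + 233, so a_1 = 27
1241 = 5·233 + 76, so a_2 = 5
233 = 3·76 + 5, so a_3 = 3
76 = 15·5 + 1, so a_4 = 15
5 = 5·1 + 0, so a_5 = 5

[12; 27, 5, 3, 15, 5]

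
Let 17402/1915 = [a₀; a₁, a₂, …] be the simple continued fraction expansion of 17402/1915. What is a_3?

7

17402 = 9·1915 + 167, so a_0 = 9
1915 = 11·167 + 78, so a_1 = 11
167 = 2·78 + 11, so a_2 = 2
78 = 7·11 + 1, so a_3 = 7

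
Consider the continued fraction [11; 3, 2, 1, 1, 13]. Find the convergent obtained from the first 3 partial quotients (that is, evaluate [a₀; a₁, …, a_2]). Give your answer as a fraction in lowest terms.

Collapse the nested fraction from the inside out:
Start with 2.
3 + 1/(2/1) = 3 + 1/2 = 7/2
11 + 1/(7/2) = 11 + 2/7 = 79/7

79/7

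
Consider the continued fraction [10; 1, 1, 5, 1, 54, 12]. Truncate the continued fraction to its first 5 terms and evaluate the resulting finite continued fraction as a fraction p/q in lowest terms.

a_0 = 10: 10/1
a_1 = 1: 11/1
a_2 = 1: 21/2
a_3 = 5: 116/11
a_4 = 1: 137/13

137/13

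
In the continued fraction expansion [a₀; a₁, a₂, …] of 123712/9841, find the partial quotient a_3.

3

123712 = 12·9841 + 5620, so a_0 = 12
9841 = 1·5620 + 4221, so a_1 = 1
5620 = 1·4221 + 1399, so a_2 = 1
4221 = 3·1399 + 24, so a_3 = 3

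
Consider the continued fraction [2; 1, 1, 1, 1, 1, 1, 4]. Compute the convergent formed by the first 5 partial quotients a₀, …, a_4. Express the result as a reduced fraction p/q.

Use the convergent recurrence hₖ = aₖ·hₖ₋₁ + hₖ₋₂ (and likewise for the denominators kₖ):
a_0 = 2: 2/1
a_1 = 1: 3/1
a_2 = 1: 5/2
a_3 = 1: 8/3
a_4 = 1: 13/5

13/5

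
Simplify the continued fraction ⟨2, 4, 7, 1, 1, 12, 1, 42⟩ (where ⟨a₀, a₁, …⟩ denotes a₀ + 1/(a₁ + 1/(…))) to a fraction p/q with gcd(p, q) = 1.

Starting at the tail and folding back:
Start with 42.
1 + 1/(42/1) = 1 + 1/42 = 43/42
12 + 1/(43/42) = 12 + 42/43 = 558/43
1 + 1/(558/43) = 1 + 43/558 = 601/558
1 + 1/(601/558) = 1 + 558/601 = 1159/601
7 + 1/(1159/601) = 7 + 601/1159 = 8714/1159
4 + 1/(8714/1159) = 4 + 1159/8714 = 36015/8714
2 + 1/(36015/8714) = 2 + 8714/36015 = 80744/36015

80744/36015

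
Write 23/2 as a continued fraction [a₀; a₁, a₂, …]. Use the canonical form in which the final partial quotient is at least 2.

[11; 2]

Run the Euclidean algorithm, recording each quotient:
⌊23/2⌋ = 11, remainder 1
⌊2/1⌋ = 2, remainder 0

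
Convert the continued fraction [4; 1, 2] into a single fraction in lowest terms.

Use the convergent recurrence hₖ = aₖ·hₖ₋₁ + hₖ₋₂ (and likewise for the denominators kₖ):
a_0 = 4: 4/1
a_1 = 1: 5/1
a_2 = 2: 14/3

14/3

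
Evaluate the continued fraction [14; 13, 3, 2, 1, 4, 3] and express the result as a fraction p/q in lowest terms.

Compute successive convergents:
a_0 = 14: 14/1
a_1 = 13: 183/13
a_2 = 3: 563/40
a_3 = 2: 1309/93
a_4 = 1: 1872/133
a_5 = 4: 8797/625
a_6 = 3: 28263/2008

28263/2008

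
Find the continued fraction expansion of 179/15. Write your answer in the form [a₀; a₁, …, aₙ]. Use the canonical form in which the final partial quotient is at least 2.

[11; 1, 14]

179 ÷ 15 → quotient 11, remainder 14
15 ÷ 14 → quotient 1, remainder 1
14 ÷ 1 → quotient 14, remainder 0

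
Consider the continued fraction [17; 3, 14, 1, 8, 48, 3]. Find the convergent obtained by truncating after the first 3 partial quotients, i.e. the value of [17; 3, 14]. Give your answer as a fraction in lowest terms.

745/43

Work from the innermost term outward:
Start with 14.
3 + 1/(14/1) = 3 + 1/14 = 43/14
17 + 1/(43/14) = 17 + 14/43 = 745/43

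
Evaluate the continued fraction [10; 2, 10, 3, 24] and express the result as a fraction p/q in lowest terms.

16564/1581

Start with 24.
3 + 1/(24/1) = 3 + 1/24 = 73/24
10 + 1/(73/24) = 10 + 24/73 = 754/73
2 + 1/(754/73) = 2 + 73/754 = 1581/754
10 + 1/(1581/754) = 10 + 754/1581 = 16564/1581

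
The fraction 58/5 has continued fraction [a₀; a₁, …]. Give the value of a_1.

1

Apply division with remainder until the remainder is 0:
58 ÷ 5 → quotient 11, remainder 3
5 ÷ 3 → quotient 1, remainder 2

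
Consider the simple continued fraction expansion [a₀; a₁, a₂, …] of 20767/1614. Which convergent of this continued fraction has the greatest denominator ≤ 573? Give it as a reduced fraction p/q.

6858/533

List convergents until the denominator exceeds the bound:
a_0 = 12: 12/1  (≤ bound)
a_1 = 1: 13/1  (≤ bound)
a_2 = 6: 90/7  (≤ bound)
a_3 = 1: 103/8  (≤ bound)
a_4 = 1: 193/15  (≤ bound)
a_5 = 35: 6858/533  (≤ bound)
a_6 = 3: 20767/1614  (> 573, stop)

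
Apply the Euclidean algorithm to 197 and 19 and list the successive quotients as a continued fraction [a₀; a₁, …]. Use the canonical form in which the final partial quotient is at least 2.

[10; 2, 1, 2, 2]

197 ÷ 19 → quotient 10, remainder 7
19 ÷ 7 → quotient 2, remainder 5
7 ÷ 5 → quotient 1, remainder 2
5 ÷ 2 → quotient 2, remainder 1
2 ÷ 1 → quotient 2, remainder 0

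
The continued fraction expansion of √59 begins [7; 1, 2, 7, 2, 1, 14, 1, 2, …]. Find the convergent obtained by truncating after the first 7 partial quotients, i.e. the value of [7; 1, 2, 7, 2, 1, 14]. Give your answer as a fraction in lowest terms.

Start with 14.
1 + 1/(14/1) = 1 + 1/14 = 15/14
2 + 1/(15/14) = 2 + 14/15 = 44/15
7 + 1/(44/15) = 7 + 15/44 = 323/44
2 + 1/(323/44) = 2 + 44/323 = 690/323
1 + 1/(690/323) = 1 + 323/690 = 1013/690
7 + 1/(1013/690) = 7 + 690/1013 = 7781/1013

7781/1013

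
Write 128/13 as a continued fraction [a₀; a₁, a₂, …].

⌊128/13⌋ = 9, remainder 11
⌊13/11⌋ = 1, remainder 2
⌊11/2⌋ = 5, remainder 1
⌊2/1⌋ = 2, remainder 0

[9; 1, 5, 2]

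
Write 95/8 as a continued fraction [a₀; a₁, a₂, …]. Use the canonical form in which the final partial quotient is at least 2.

Apply division with remainder until the remainder is 0:
95 ÷ 8 → quotient 11, remainder 7
8 ÷ 7 → quotient 1, remainder 1
7 ÷ 1 → quotient 7, remainder 0

[11; 1, 7]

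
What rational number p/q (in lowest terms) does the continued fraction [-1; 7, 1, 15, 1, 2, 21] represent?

-7405/8472

Start with 21.
2 + 1/(21/1) = 2 + 1/21 = 43/21
1 + 1/(43/21) = 1 + 21/43 = 64/43
15 + 1/(64/43) = 15 + 43/64 = 1003/64
1 + 1/(1003/64) = 1 + 64/1003 = 1067/1003
7 + 1/(1067/1003) = 7 + 1003/1067 = 8472/1067
-1 + 1/(8472/1067) = -1 + 1067/8472 = -7405/8472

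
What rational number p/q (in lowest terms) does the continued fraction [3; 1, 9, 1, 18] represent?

813/208

Start with 18.
1 + 1/(18/1) = 1 + 1/18 = 19/18
9 + 1/(19/18) = 9 + 18/19 = 189/19
1 + 1/(189/19) = 1 + 19/189 = 208/189
3 + 1/(208/189) = 3 + 189/208 = 813/208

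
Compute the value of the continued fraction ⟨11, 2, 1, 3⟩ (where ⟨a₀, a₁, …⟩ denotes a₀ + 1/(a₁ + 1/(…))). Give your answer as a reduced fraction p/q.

Collapse the nested fraction from the inside out:
Start with 3.
1 + 1/(3/1) = 1 + 1/3 = 4/3
2 + 1/(4/3) = 2 + 3/4 = 11/4
11 + 1/(11/4) = 11 + 4/11 = 125/11

125/11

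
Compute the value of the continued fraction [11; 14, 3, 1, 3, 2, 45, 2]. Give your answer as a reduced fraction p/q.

493317/44563

Build up convergents one term at a time:
a_0 = 11: 11/1
a_1 = 14: 155/14
a_2 = 3: 476/43
a_3 = 1: 631/57
a_4 = 3: 2369/214
a_5 = 2: 5369/485
a_6 = 45: 243974/22039
a_7 = 2: 493317/44563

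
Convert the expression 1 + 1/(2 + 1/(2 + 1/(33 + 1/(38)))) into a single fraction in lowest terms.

Build up convergents one term at a time:
a_0 = 1: 1/1
a_1 = 2: 3/2
a_2 = 2: 7/5
a_3 = 33: 234/167
a_4 = 38: 8899/6351

8899/6351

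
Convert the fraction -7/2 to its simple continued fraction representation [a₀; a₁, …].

Repeatedly divide and take the remainder:
-7 = -4·2 + 1, so a_0 = -4
2 = 2·1 + 0, so a_1 = 2

[-4; 2]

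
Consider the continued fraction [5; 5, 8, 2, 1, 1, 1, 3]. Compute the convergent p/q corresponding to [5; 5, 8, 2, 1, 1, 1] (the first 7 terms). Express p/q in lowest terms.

1782/343

a_0 = 5: 5/1
a_1 = 5: 26/5
a_2 = 8: 213/41
a_3 = 2: 452/87
a_4 = 1: 665/128
a_5 = 1: 1117/215
a_6 = 1: 1782/343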